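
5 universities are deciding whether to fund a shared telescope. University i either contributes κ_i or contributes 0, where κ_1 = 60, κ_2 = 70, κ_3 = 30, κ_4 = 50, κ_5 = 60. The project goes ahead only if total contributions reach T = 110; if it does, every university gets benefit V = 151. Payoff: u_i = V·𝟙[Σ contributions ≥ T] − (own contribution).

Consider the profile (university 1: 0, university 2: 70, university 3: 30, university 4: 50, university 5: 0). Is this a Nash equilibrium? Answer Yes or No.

Total = 150 ≥ 110: provided.
University 1 (pledges 0, payoff 151): pledging 60 → total 210, payoff 91. No gain.
University 2 (pledges 70, payoff 81): dropping to 0 → total 80, payoff 0. No gain.
University 3 (pledges 30, payoff 121): dropping to 0 → total 120, payoff 151. Profitable deviation.

No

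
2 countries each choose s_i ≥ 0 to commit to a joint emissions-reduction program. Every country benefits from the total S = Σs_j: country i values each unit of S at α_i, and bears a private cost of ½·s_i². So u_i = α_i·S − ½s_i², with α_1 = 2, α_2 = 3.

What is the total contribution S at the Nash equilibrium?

Country i's FOC: ∂u_i/∂s_i = α_i − s_i = 0, so s_i* = α_i.
NE contributions = (2, 3); S = 5.

5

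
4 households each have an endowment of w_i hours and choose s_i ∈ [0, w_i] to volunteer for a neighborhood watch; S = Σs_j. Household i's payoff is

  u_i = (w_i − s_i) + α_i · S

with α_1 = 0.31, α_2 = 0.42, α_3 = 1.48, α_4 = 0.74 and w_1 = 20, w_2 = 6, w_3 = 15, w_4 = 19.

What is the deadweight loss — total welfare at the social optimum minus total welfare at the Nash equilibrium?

∂u_i/∂s_i = α_i − 1, so household i contributes w_i if α_i > 1, else 0.
α_i > 1 for i ∈ {3}; NE contributions (0, 0, 15, 0), S = 15.
W^NE = Σw_i − S^NE + (Σα_i)·S^NE = 60 + 1.95·15 = 89.25.
Planner: ∂(Σu_j)/∂s_i = Σα_j − 1 = 1.95 > 0, so everyone contributes w_i; S^SO = 60, W^SO = 60 + 1.95·60 = 177.
Deadweight loss = 87.75.

87.75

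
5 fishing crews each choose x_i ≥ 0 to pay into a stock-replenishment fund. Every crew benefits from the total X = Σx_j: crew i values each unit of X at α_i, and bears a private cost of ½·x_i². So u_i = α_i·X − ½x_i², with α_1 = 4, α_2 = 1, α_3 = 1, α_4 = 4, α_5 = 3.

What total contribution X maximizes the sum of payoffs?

Planner FOC: ∂(Σu_j)/∂x_i = (Σα_j) − x_i = 0, so x_i^SO = Σα_j = 13 for every i; X^SO = 65.

65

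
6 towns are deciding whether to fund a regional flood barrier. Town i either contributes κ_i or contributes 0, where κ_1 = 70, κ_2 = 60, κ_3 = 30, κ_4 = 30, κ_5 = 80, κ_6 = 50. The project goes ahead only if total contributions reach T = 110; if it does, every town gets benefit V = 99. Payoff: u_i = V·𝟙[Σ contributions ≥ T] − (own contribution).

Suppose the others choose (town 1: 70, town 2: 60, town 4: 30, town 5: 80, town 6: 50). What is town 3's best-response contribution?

Others' total = 290 ≥ 110; contributing adds cost 30 for no extra benefit.
Best response: 0.

0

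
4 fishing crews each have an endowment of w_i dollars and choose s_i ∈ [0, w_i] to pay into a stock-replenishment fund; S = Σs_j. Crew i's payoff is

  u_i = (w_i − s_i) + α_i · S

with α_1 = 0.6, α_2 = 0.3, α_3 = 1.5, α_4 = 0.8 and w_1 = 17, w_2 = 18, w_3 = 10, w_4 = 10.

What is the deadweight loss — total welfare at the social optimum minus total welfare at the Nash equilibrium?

99

∂u_i/∂s_i = α_i − 1, so crew i contributes w_i if α_i > 1, else 0.
α_i > 1 for i ∈ {3}; NE contributions (0, 0, 10, 0), S = 10.
W^NE = Σw_i − S^NE + (Σα_i)·S^NE = 55 + 2.2·10 = 77.
Planner: ∂(Σu_j)/∂s_i = Σα_j − 1 = 2.2 > 0, so everyone contributes w_i; S^SO = 55, W^SO = 55 + 2.2·55 = 176.
Deadweight loss = 99.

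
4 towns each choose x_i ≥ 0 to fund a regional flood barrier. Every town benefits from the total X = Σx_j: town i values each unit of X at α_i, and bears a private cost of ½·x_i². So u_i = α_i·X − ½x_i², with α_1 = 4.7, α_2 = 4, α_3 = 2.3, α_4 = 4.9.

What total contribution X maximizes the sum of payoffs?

63.6

Planner FOC: ∂(Σu_j)/∂x_i = (Σα_j) − x_i = 0, so x_i^SO = Σα_j = 15.9 for every i; X^SO = 63.6.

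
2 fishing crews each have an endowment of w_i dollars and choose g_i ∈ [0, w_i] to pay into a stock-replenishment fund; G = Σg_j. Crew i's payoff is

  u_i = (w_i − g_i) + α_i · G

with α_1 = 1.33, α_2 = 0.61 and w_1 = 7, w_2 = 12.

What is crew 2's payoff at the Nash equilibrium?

16.27

∂u_i/∂g_i = α_i − 1, so crew i contributes w_i if α_i > 1, else 0.
α_i > 1 for i ∈ {1}; NE contributions (7, 0), G = 7.
u_2 = (12 − 0) + 0.61·7 = 16.27.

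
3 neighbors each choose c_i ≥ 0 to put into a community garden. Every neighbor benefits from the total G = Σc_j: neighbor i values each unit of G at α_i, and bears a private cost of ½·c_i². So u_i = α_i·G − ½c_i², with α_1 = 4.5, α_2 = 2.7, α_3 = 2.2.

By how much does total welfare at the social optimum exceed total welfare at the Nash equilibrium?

60.37

Neighbor i's FOC: ∂u_i/∂c_i = α_i − c_i = 0, so c_i* = α_i.
NE contributions = (4.5, 2.7, 2.2); G = 9.4.
W^NE = (Σα)·G − ½Σα_i² = 9.4² − ½·32.38 = 72.17.
Planner sets c_i = Σα_j = 9.4 for every i, so G^SO = 3·9.4 = 28.2.
W^SO = (Σα)·G^SO − ½·3·(Σα)² = (3/2)·9.4² = 132.54.
Deadweight loss = W^SO − W^NE = 60.37.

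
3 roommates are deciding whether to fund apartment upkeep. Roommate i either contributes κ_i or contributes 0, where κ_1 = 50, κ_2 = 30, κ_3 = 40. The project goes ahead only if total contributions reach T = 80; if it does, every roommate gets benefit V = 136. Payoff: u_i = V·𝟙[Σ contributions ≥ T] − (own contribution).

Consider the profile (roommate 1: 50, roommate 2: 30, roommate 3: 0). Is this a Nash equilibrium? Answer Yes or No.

Total = 80 ≥ 80: provided.
Roommate 1 (pledges 50, payoff 86): dropping to 0 → total 30, payoff 0. No gain.
Roommate 2 (pledges 30, payoff 106): dropping to 0 → total 50, payoff 0. No gain.
Roommate 3 (pledges 0, payoff 136): pledging 40 → total 120, payoff 96. No gain.

Yes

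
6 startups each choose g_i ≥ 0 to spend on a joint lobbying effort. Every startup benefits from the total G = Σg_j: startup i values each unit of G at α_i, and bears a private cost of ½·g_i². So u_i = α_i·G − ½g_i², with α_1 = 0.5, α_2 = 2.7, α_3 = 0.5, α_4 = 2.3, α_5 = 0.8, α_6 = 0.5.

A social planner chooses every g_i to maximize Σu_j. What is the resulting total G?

Planner FOC: ∂(Σu_j)/∂g_i = (Σα_j) − g_i = 0, so g_i^SO = Σα_j = 7.3 for every i; G^SO = 43.8.

43.8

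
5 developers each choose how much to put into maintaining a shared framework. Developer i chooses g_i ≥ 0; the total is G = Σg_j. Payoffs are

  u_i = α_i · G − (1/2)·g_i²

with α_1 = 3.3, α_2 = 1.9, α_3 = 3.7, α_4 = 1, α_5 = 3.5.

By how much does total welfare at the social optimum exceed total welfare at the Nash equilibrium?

Developer i's FOC: ∂u_i/∂g_i = α_i − g_i = 0, so g_i* = α_i.
NE contributions = (3.3, 1.9, 3.7, 1, 3.5); G = 13.4.
W^NE = (Σα)·G − ½Σα_i² = 13.4² − ½·41.44 = 158.84.
Planner sets g_i = Σα_j = 13.4 for every i, so G^SO = 5·13.4 = 67.
W^SO = (Σα)·G^SO − ½·5·(Σα)² = (5/2)·13.4² = 448.9.
Deadweight loss = W^SO − W^NE = 290.06.

290.06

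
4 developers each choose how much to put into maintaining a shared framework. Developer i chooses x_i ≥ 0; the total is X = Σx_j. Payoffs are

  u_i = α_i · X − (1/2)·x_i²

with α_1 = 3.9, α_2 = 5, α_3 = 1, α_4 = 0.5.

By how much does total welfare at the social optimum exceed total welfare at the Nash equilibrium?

128.89

Developer i's FOC: ∂u_i/∂x_i = α_i − x_i = 0, so x_i* = α_i.
NE contributions = (3.9, 5, 1, 0.5); X = 10.4.
W^NE = (Σα)·X − ½Σα_i² = 10.4² − ½·41.46 = 87.43.
Planner sets x_i = Σα_j = 10.4 for every i, so X^SO = 4·10.4 = 41.6.
W^SO = (Σα)·X^SO − ½·4·(Σα)² = (4/2)·10.4² = 216.32.
Deadweight loss = W^SO − W^NE = 128.89.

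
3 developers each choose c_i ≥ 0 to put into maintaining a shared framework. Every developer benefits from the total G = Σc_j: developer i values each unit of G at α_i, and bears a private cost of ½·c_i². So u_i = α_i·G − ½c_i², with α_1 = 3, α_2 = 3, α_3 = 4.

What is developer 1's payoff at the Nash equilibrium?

Developer i's FOC: ∂u_i/∂c_i = α_i − c_i = 0, so c_i* = α_i.
NE contributions = (3, 3, 4); G = 10.
u_1 = α_1·G − ½·(c_1)² = 3·10 − ½·3² = 25.5.

25.5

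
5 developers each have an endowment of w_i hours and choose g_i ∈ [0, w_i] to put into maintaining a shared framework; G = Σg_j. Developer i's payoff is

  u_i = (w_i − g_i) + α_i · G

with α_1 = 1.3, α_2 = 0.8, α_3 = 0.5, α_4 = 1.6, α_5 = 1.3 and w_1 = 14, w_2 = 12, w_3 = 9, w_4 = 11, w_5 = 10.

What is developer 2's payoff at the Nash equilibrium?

40

∂u_i/∂g_i = α_i − 1, so developer i contributes w_i if α_i > 1, else 0.
α_i > 1 for i ∈ {1, 4, 5}; NE contributions (14, 0, 0, 11, 10), G = 35.
u_2 = (12 − 0) + 0.8·35 = 40.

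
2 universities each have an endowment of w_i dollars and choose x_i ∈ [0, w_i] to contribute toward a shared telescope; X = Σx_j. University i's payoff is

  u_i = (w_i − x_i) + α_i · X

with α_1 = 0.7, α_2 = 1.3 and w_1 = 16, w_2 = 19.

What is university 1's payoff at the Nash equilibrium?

29.3

∂u_i/∂x_i = α_i − 1, so university i contributes w_i if α_i > 1, else 0.
α_i > 1 for i ∈ {2}; NE contributions (0, 19), X = 19.
u_1 = (16 − 0) + 0.7·19 = 29.3.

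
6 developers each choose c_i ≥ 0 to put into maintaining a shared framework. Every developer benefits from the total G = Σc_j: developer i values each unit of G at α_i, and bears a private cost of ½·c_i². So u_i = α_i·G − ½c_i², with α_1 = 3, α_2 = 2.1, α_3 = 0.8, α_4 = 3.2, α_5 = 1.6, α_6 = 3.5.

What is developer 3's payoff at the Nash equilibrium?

Developer i's FOC: ∂u_i/∂c_i = α_i − c_i = 0, so c_i* = α_i.
NE contributions = (3, 2.1, 0.8, 3.2, 1.6, 3.5); G = 14.2.
u_3 = α_3·G − ½·(c_3)² = 0.8·14.2 − ½·0.8² = 11.04.

11.04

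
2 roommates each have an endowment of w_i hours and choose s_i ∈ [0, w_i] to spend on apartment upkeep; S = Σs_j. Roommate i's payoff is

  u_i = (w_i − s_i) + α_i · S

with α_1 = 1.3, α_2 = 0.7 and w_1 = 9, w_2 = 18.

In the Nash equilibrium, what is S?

9

∂u_i/∂s_i = α_i − 1, so roommate i contributes w_i if α_i > 1, else 0.
α_i > 1 for i ∈ {1}; NE contributions (9, 0), S = 9.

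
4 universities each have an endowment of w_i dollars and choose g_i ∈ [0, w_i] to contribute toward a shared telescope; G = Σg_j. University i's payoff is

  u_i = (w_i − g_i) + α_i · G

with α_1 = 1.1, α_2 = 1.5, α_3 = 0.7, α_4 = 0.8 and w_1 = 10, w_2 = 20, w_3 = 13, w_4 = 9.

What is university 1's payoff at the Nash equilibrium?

33

∂u_i/∂g_i = α_i − 1, so university i contributes w_i if α_i > 1, else 0.
α_i > 1 for i ∈ {1, 2}; NE contributions (10, 20, 0, 0), G = 30.
u_1 = (10 − 10) + 1.1·30 = 33.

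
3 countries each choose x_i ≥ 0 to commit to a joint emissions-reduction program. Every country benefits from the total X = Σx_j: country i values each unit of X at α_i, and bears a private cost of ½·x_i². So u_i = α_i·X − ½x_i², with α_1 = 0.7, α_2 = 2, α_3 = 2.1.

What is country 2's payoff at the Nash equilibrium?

7.6

Country i's FOC: ∂u_i/∂x_i = α_i − x_i = 0, so x_i* = α_i.
NE contributions = (0.7, 2, 2.1); X = 4.8.
u_2 = α_2·X − ½·(x_2)² = 2·4.8 − ½·2² = 7.6.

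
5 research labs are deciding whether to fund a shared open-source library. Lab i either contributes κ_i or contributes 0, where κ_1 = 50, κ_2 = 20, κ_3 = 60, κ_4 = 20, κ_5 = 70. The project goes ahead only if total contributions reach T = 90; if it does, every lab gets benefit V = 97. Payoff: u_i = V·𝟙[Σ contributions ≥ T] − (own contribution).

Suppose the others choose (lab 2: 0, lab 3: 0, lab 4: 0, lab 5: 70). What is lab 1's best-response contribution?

Others' total = 70. Contributing 50 brings total to 120 ≥ 90: gain V − κ_1 = 47.
Best response: 50.

50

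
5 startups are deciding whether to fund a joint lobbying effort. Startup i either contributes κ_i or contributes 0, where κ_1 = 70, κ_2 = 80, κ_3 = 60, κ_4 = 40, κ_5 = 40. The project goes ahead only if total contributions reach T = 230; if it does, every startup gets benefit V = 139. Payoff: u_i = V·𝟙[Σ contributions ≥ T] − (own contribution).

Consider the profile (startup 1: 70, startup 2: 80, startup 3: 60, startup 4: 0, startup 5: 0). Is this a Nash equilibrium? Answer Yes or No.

Total = 210 < 230: not provided.
Startup 1 (pledges 70, payoff -70): dropping to 0 → total 140, payoff 0. Profitable deviation.

No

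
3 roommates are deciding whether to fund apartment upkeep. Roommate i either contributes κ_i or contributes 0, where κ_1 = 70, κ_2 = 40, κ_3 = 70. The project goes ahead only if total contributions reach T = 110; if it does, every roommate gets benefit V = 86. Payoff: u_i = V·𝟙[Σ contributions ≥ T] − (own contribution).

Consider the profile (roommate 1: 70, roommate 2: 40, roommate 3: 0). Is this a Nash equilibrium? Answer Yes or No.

Yes

Total = 110 ≥ 110: provided.
Roommate 1 (pledges 70, payoff 16): dropping to 0 → total 40, payoff 0. No gain.
Roommate 2 (pledges 40, payoff 46): dropping to 0 → total 70, payoff 0. No gain.
Roommate 3 (pledges 0, payoff 86): pledging 70 → total 180, payoff 16. No gain.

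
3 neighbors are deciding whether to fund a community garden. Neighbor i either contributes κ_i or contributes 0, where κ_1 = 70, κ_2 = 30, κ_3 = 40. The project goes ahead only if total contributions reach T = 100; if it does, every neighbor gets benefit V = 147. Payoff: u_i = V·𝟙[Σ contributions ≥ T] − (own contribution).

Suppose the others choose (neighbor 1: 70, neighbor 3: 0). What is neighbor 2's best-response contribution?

Others' total = 70. Contributing 30 brings total to 100 ≥ 100: gain V − κ_2 = 117.
Best response: 30.

30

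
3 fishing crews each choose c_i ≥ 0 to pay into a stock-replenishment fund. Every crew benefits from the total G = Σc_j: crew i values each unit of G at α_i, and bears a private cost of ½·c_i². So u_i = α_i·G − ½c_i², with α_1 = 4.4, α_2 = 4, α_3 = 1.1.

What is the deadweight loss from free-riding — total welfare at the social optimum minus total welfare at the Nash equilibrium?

Crew i's FOC: ∂u_i/∂c_i = α_i − c_i = 0, so c_i* = α_i.
NE contributions = (4.4, 4, 1.1); G = 9.5.
W^NE = (Σα)·G − ½Σα_i² = 9.5² − ½·36.57 = 71.965.
Planner sets c_i = Σα_j = 9.5 for every i, so G^SO = 3·9.5 = 28.5.
W^SO = (Σα)·G^SO − ½·3·(Σα)² = (3/2)·9.5² = 135.375.
Deadweight loss = W^SO − W^NE = 63.41.

63.41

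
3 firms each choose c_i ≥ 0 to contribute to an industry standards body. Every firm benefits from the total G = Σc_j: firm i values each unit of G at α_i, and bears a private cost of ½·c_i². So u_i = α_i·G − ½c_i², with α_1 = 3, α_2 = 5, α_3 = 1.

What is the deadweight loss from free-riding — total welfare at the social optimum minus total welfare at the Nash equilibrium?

58

Firm i's FOC: ∂u_i/∂c_i = α_i − c_i = 0, so c_i* = α_i.
NE contributions = (3, 5, 1); G = 9.
W^NE = (Σα)·G − ½Σα_i² = 9² − ½·35 = 63.5.
Planner sets c_i = Σα_j = 9 for every i, so G^SO = 3·9 = 27.
W^SO = (Σα)·G^SO − ½·3·(Σα)² = (3/2)·9² = 121.5.
Deadweight loss = W^SO − W^NE = 58.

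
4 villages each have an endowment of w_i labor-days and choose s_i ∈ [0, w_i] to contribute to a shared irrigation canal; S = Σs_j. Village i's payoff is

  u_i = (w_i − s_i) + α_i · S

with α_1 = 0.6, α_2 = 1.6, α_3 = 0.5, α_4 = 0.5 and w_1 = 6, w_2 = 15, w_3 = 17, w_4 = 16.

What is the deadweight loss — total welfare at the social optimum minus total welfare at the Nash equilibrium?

∂u_i/∂s_i = α_i − 1, so village i contributes w_i if α_i > 1, else 0.
α_i > 1 for i ∈ {2}; NE contributions (0, 15, 0, 0), S = 15.
W^NE = Σw_i − S^NE + (Σα_i)·S^NE = 54 + 2.2·15 = 87.
Planner: ∂(Σu_j)/∂s_i = Σα_j − 1 = 2.2 > 0, so everyone contributes w_i; S^SO = 54, W^SO = 54 + 2.2·54 = 172.8.
Deadweight loss = 85.8.

85.8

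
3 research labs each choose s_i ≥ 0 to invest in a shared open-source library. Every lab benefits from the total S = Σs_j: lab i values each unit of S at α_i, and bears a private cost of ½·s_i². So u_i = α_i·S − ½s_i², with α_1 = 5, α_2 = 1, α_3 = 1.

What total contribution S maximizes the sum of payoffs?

21

Planner FOC: ∂(Σu_j)/∂s_i = (Σα_j) − s_i = 0, so s_i^SO = Σα_j = 7 for every i; S^SO = 21.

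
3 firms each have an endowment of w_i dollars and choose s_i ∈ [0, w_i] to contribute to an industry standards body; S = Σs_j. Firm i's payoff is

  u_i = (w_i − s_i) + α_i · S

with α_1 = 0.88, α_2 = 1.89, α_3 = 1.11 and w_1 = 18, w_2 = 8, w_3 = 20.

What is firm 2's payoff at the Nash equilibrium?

52.92

∂u_i/∂s_i = α_i − 1, so firm i contributes w_i if α_i > 1, else 0.
α_i > 1 for i ∈ {2, 3}; NE contributions (0, 8, 20), S = 28.
u_2 = (8 − 8) + 1.89·28 = 52.92.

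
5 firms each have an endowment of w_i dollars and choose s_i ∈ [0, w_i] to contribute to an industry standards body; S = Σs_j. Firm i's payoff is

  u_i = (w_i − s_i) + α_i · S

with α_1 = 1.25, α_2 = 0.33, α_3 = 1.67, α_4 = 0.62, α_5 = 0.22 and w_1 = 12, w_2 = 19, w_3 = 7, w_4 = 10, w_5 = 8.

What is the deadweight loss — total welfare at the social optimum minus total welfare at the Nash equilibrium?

∂u_i/∂s_i = α_i − 1, so firm i contributes w_i if α_i > 1, else 0.
α_i > 1 for i ∈ {1, 3}; NE contributions (12, 0, 7, 0, 0), S = 19.
W^NE = Σw_i − S^NE + (Σα_i)·S^NE = 56 + 3.09·19 = 114.71.
Planner: ∂(Σu_j)/∂s_i = Σα_j − 1 = 3.09 > 0, so everyone contributes w_i; S^SO = 56, W^SO = 56 + 3.09·56 = 229.04.
Deadweight loss = 114.33.

114.33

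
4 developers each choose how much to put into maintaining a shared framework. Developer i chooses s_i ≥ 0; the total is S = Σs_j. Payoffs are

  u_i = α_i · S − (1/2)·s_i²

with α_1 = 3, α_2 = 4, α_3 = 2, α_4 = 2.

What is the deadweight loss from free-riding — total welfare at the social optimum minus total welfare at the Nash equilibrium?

Developer i's FOC: ∂u_i/∂s_i = α_i − s_i = 0, so s_i* = α_i.
NE contributions = (3, 4, 2, 2); S = 11.
W^NE = (Σα)·S − ½Σα_i² = 11² − ½·33 = 104.5.
Planner sets s_i = Σα_j = 11 for every i, so S^SO = 4·11 = 44.
W^SO = (Σα)·S^SO − ½·4·(Σα)² = (4/2)·11² = 242.
Deadweight loss = W^SO − W^NE = 137.5.

137.5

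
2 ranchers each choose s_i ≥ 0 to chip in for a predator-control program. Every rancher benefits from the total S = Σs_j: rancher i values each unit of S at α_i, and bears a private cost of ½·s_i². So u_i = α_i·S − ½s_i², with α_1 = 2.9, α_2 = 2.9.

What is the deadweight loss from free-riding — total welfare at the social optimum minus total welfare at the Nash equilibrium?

Rancher i's FOC: ∂u_i/∂s_i = α_i − s_i = 0, so s_i* = α_i.
NE contributions = (2.9, 2.9); S = 5.8.
W^NE = (Σα)·S − ½Σα_i² = 5.8² − ½·16.82 = 25.23.
Planner sets s_i = Σα_j = 5.8 for every i, so S^SO = 2·5.8 = 11.6.
W^SO = (Σα)·S^SO − ½·2·(Σα)² = (2/2)·5.8² = 33.64.
Deadweight loss = W^SO − W^NE = 8.41.

8.41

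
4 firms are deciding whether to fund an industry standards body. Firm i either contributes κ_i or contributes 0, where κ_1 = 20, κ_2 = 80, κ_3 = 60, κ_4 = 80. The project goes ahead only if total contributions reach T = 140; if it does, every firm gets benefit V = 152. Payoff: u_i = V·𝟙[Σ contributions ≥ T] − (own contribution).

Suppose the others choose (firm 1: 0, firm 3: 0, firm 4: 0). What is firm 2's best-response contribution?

0

Others' total = 0. Even contributing 80 gives 80 < 140: no benefit either way.
Best response: 0.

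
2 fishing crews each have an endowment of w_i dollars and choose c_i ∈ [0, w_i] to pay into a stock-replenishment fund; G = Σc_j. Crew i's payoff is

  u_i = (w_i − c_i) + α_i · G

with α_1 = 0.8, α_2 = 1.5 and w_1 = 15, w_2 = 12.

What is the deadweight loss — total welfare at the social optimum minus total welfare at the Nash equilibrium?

∂u_i/∂c_i = α_i − 1, so crew i contributes w_i if α_i > 1, else 0.
α_i > 1 for i ∈ {2}; NE contributions (0, 12), G = 12.
W^NE = Σw_i − G^NE + (Σα_i)·G^NE = 27 + 1.3·12 = 42.6.
Planner: ∂(Σu_j)/∂c_i = Σα_j − 1 = 1.3 > 0, so everyone contributes w_i; G^SO = 27, W^SO = 27 + 1.3·27 = 62.1.
Deadweight loss = 19.5.

19.5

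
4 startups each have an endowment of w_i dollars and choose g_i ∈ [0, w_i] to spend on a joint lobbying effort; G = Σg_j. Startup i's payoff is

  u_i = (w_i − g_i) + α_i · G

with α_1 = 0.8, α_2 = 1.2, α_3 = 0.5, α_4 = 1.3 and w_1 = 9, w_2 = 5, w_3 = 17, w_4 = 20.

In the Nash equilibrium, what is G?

∂u_i/∂g_i = α_i − 1, so startup i contributes w_i if α_i > 1, else 0.
α_i > 1 for i ∈ {2, 4}; NE contributions (0, 5, 0, 20), G = 25.

25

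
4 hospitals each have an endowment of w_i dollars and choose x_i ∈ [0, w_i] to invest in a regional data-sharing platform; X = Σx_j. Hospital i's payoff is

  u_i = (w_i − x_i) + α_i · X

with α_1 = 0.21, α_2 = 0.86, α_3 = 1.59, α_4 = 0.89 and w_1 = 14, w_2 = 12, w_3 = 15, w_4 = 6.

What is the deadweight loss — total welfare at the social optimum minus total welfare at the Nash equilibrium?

∂u_i/∂x_i = α_i − 1, so hospital i contributes w_i if α_i > 1, else 0.
α_i > 1 for i ∈ {3}; NE contributions (0, 0, 15, 0), X = 15.
W^NE = Σw_i − X^NE + (Σα_i)·X^NE = 47 + 2.55·15 = 85.25.
Planner: ∂(Σu_j)/∂x_i = Σα_j − 1 = 2.55 > 0, so everyone contributes w_i; X^SO = 47, W^SO = 47 + 2.55·47 = 166.85.
Deadweight loss = 81.6.

81.6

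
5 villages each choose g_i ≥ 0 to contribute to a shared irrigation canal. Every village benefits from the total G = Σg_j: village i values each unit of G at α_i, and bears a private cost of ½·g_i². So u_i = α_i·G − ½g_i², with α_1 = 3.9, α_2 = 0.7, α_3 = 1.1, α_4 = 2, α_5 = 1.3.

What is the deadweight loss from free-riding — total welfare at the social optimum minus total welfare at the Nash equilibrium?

Village i's FOC: ∂u_i/∂g_i = α_i − g_i = 0, so g_i* = α_i.
NE contributions = (3.9, 0.7, 1.1, 2, 1.3); G = 9.
W^NE = (Σα)·G − ½Σα_i² = 9² − ½·22.6 = 69.7.
Planner sets g_i = Σα_j = 9 for every i, so G^SO = 5·9 = 45.
W^SO = (Σα)·G^SO − ½·5·(Σα)² = (5/2)·9² = 202.5.
Deadweight loss = W^SO − W^NE = 132.8.

132.8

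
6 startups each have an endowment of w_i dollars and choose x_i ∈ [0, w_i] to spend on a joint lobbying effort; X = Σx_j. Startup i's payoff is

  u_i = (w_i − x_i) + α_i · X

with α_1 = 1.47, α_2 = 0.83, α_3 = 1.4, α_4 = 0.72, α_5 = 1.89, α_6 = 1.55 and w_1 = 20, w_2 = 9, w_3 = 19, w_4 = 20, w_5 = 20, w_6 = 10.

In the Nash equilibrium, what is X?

∂u_i/∂x_i = α_i − 1, so startup i contributes w_i if α_i > 1, else 0.
α_i > 1 for i ∈ {1, 3, 5, 6}; NE contributions (20, 0, 19, 0, 20, 10), X = 69.

69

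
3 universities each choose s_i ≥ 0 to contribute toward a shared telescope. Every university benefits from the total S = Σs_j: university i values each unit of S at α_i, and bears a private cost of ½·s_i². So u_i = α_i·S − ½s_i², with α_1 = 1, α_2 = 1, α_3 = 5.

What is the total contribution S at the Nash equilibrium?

7

University i's FOC: ∂u_i/∂s_i = α_i − s_i = 0, so s_i* = α_i.
NE contributions = (1, 1, 5); S = 7.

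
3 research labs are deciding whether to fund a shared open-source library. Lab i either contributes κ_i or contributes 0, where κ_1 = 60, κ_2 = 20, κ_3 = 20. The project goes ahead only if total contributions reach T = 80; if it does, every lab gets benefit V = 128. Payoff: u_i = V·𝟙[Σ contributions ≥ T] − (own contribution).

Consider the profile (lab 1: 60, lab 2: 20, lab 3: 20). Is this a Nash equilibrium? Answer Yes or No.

No

Total = 100 ≥ 80: provided.
Lab 1 (pledges 60, payoff 68): dropping to 0 → total 40, payoff 0. No gain.
Lab 2 (pledges 20, payoff 108): dropping to 0 → total 80, payoff 128. Profitable deviation.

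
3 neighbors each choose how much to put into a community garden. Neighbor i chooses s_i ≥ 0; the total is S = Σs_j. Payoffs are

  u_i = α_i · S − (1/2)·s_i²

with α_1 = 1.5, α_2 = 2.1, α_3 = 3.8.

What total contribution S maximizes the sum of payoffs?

Planner FOC: ∂(Σu_j)/∂s_i = (Σα_j) − s_i = 0, so s_i^SO = Σα_j = 7.4 for every i; S^SO = 22.2.

22.2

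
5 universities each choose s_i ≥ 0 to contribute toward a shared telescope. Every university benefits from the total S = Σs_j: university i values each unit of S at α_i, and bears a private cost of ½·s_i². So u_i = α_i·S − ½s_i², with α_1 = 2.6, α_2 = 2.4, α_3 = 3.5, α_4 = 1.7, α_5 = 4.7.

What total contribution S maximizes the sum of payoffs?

Planner FOC: ∂(Σu_j)/∂s_i = (Σα_j) − s_i = 0, so s_i^SO = Σα_j = 14.9 for every i; S^SO = 74.5.

74.5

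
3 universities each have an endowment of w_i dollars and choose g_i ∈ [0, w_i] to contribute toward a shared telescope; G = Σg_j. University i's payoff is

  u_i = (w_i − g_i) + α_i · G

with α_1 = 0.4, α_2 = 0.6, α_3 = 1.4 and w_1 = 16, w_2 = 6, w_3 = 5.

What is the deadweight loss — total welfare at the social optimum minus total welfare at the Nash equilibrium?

∂u_i/∂g_i = α_i − 1, so university i contributes w_i if α_i > 1, else 0.
α_i > 1 for i ∈ {3}; NE contributions (0, 0, 5), G = 5.
W^NE = Σw_i − G^NE + (Σα_i)·G^NE = 27 + 1.4·5 = 34.
Planner: ∂(Σu_j)/∂g_i = Σα_j − 1 = 1.4 > 0, so everyone contributes w_i; G^SO = 27, W^SO = 27 + 1.4·27 = 64.8.
Deadweight loss = 30.8.

30.8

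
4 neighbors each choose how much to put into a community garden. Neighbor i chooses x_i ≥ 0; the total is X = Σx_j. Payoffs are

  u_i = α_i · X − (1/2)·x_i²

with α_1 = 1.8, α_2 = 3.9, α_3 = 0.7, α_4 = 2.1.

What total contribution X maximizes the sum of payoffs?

Planner FOC: ∂(Σu_j)/∂x_i = (Σα_j) − x_i = 0, so x_i^SO = Σα_j = 8.5 for every i; X^SO = 34.

34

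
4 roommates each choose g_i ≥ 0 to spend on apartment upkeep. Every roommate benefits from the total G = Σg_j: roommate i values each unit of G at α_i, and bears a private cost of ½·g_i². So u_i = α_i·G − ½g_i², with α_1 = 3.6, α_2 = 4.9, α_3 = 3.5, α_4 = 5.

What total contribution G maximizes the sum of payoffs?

68

Planner FOC: ∂(Σu_j)/∂g_i = (Σα_j) − g_i = 0, so g_i^SO = Σα_j = 17 for every i; G^SO = 68.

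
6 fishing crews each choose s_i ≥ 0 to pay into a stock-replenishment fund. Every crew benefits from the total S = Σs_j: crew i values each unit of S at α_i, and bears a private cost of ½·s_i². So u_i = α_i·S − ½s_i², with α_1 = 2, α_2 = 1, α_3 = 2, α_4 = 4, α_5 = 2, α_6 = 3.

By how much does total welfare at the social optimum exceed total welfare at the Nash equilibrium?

Crew i's FOC: ∂u_i/∂s_i = α_i − s_i = 0, so s_i* = α_i.
NE contributions = (2, 1, 2, 4, 2, 3); S = 14.
W^NE = (Σα)·S − ½Σα_i² = 14² − ½·38 = 177.
Planner sets s_i = Σα_j = 14 for every i, so S^SO = 6·14 = 84.
W^SO = (Σα)·S^SO − ½·6·(Σα)² = (6/2)·14² = 588.
Deadweight loss = W^SO − W^NE = 411.

411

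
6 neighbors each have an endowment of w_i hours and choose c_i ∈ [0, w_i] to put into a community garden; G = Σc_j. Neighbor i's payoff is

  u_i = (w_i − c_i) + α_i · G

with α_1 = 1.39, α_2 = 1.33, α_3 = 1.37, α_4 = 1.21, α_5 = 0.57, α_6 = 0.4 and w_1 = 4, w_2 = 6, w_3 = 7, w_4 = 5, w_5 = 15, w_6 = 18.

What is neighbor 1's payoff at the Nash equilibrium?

30.58

∂u_i/∂c_i = α_i − 1, so neighbor i contributes w_i if α_i > 1, else 0.
α_i > 1 for i ∈ {1, 2, 3, 4}; NE contributions (4, 6, 7, 5, 0, 0), G = 22.
u_1 = (4 − 4) + 1.39·22 = 30.58.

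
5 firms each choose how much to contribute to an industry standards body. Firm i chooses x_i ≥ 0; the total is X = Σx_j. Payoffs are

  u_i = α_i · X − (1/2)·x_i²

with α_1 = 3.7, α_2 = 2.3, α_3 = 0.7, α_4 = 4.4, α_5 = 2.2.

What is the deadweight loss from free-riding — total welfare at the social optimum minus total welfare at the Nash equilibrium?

Firm i's FOC: ∂u_i/∂x_i = α_i − x_i = 0, so x_i* = α_i.
NE contributions = (3.7, 2.3, 0.7, 4.4, 2.2); X = 13.3.
W^NE = (Σα)·X − ½Σα_i² = 13.3² − ½·43.67 = 155.055.
Planner sets x_i = Σα_j = 13.3 for every i, so X^SO = 5·13.3 = 66.5.
W^SO = (Σα)·X^SO − ½·5·(Σα)² = (5/2)·13.3² = 442.225.
Deadweight loss = W^SO − W^NE = 287.17.

287.17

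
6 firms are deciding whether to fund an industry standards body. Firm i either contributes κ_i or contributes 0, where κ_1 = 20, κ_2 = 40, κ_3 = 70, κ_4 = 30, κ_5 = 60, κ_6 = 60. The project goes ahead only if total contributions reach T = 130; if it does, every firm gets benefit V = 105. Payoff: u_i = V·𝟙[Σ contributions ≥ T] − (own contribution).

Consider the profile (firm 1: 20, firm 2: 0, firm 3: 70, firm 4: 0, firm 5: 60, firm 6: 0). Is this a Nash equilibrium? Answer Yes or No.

No

Total = 150 ≥ 130: provided.
Firm 1 (pledges 20, payoff 85): dropping to 0 → total 130, payoff 105. Profitable deviation.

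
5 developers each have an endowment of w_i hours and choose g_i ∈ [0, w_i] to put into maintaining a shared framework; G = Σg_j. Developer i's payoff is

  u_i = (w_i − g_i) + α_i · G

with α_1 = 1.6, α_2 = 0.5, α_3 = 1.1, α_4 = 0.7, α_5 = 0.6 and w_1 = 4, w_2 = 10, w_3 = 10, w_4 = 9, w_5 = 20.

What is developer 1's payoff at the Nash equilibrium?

∂u_i/∂g_i = α_i − 1, so developer i contributes w_i if α_i > 1, else 0.
α_i > 1 for i ∈ {1, 3}; NE contributions (4, 0, 10, 0, 0), G = 14.
u_1 = (4 − 4) + 1.6·14 = 22.4.

22.4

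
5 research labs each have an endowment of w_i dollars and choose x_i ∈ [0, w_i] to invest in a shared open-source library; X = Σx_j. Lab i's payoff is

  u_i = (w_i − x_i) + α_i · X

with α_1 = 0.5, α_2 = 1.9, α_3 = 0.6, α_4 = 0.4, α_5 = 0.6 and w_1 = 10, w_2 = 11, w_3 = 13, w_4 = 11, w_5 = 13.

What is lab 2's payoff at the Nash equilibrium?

20.9

∂u_i/∂x_i = α_i − 1, so lab i contributes w_i if α_i > 1, else 0.
α_i > 1 for i ∈ {2}; NE contributions (0, 11, 0, 0, 0), X = 11.
u_2 = (11 − 11) + 1.9·11 = 20.9.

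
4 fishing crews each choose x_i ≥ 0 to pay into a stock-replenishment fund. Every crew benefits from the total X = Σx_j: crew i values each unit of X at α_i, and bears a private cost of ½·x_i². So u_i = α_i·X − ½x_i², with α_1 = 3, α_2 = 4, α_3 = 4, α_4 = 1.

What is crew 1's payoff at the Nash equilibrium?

31.5

Crew i's FOC: ∂u_i/∂x_i = α_i − x_i = 0, so x_i* = α_i.
NE contributions = (3, 4, 4, 1); X = 12.
u_1 = α_1·X − ½·(x_1)² = 3·12 − ½·3² = 31.5.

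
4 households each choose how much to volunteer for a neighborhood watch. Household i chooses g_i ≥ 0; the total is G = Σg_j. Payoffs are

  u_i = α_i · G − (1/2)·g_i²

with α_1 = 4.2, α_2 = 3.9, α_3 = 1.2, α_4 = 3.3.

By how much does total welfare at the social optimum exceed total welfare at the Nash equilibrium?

Household i's FOC: ∂u_i/∂g_i = α_i − g_i = 0, so g_i* = α_i.
NE contributions = (4.2, 3.9, 1.2, 3.3); G = 12.6.
W^NE = (Σα)·G − ½Σα_i² = 12.6² − ½·45.18 = 136.17.
Planner sets g_i = Σα_j = 12.6 for every i, so G^SO = 4·12.6 = 50.4.
W^SO = (Σα)·G^SO − ½·4·(Σα)² = (4/2)·12.6² = 317.52.
Deadweight loss = W^SO − W^NE = 181.35.

181.35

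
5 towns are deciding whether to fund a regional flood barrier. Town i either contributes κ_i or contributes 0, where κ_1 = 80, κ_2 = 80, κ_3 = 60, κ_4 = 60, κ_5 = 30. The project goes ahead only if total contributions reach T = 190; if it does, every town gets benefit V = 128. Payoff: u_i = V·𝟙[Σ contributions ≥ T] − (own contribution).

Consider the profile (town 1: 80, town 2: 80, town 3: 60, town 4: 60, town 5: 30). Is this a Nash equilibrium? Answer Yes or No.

Total = 310 ≥ 190: provided.
Town 1 (pledges 80, payoff 48): dropping to 0 → total 230, payoff 128. Profitable deviation.

No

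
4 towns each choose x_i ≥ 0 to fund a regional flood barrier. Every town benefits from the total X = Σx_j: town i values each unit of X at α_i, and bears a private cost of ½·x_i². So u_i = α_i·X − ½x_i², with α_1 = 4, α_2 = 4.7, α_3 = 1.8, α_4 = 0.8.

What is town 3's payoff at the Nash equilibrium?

18.72

Town i's FOC: ∂u_i/∂x_i = α_i − x_i = 0, so x_i* = α_i.
NE contributions = (4, 4.7, 1.8, 0.8); X = 11.3.
u_3 = α_3·X − ½·(x_3)² = 1.8·11.3 − ½·1.8² = 18.72.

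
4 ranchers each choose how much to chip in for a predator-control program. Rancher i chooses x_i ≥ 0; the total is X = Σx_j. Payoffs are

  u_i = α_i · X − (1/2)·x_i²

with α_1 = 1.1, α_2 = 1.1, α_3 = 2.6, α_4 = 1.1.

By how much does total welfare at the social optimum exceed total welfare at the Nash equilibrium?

40.005

Rancher i's FOC: ∂u_i/∂x_i = α_i − x_i = 0, so x_i* = α_i.
NE contributions = (1.1, 1.1, 2.6, 1.1); X = 5.9.
W^NE = (Σα)·X − ½Σα_i² = 5.9² − ½·10.39 = 29.615.
Planner sets x_i = Σα_j = 5.9 for every i, so X^SO = 4·5.9 = 23.6.
W^SO = (Σα)·X^SO − ½·4·(Σα)² = (4/2)·5.9² = 69.62.
Deadweight loss = W^SO − W^NE = 40.005.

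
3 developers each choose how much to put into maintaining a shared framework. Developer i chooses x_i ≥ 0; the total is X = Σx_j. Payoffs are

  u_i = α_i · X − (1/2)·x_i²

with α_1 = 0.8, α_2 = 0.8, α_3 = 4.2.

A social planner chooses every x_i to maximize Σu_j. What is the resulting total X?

Planner FOC: ∂(Σu_j)/∂x_i = (Σα_j) − x_i = 0, so x_i^SO = Σα_j = 5.8 for every i; X^SO = 17.4.

17.4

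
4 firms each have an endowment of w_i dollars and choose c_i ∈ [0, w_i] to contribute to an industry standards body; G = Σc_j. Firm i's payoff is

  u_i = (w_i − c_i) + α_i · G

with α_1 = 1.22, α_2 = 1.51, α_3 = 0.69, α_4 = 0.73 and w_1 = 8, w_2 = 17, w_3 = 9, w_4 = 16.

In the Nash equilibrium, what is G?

25

∂u_i/∂c_i = α_i − 1, so firm i contributes w_i if α_i > 1, else 0.
α_i > 1 for i ∈ {1, 2}; NE contributions (8, 17, 0, 0), G = 25.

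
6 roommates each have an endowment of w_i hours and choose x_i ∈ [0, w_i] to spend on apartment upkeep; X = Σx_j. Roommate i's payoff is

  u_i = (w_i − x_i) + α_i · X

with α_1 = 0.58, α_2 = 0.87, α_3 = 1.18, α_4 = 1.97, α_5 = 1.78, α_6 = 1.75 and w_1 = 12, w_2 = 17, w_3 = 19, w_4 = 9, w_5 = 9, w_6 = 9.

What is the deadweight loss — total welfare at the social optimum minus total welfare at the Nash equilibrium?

206.77

∂u_i/∂x_i = α_i − 1, so roommate i contributes w_i if α_i > 1, else 0.
α_i > 1 for i ∈ {3, 4, 5, 6}; NE contributions (0, 0, 19, 9, 9, 9), X = 46.
W^NE = Σw_i − X^NE + (Σα_i)·X^NE = 75 + 7.13·46 = 402.98.
Planner: ∂(Σu_j)/∂x_i = Σα_j − 1 = 7.13 > 0, so everyone contributes w_i; X^SO = 75, W^SO = 75 + 7.13·75 = 609.75.
Deadweight loss = 206.77.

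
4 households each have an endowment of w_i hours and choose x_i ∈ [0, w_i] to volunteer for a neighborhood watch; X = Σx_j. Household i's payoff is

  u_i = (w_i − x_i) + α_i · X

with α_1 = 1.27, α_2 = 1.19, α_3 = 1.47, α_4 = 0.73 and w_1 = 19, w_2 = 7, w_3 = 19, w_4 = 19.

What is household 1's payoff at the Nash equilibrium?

57.15

∂u_i/∂x_i = α_i − 1, so household i contributes w_i if α_i > 1, else 0.
α_i > 1 for i ∈ {1, 2, 3}; NE contributions (19, 7, 19, 0), X = 45.
u_1 = (19 − 19) + 1.27·45 = 57.15.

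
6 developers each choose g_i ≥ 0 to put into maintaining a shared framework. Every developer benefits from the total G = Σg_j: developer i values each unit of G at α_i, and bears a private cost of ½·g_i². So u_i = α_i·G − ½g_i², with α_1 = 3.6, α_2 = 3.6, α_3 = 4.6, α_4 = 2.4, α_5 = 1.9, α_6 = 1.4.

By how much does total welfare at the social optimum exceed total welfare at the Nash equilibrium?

Developer i's FOC: ∂u_i/∂g_i = α_i − g_i = 0, so g_i* = α_i.
NE contributions = (3.6, 3.6, 4.6, 2.4, 1.9, 1.4); G = 17.5.
W^NE = (Σα)·G − ½Σα_i² = 17.5² − ½·58.41 = 277.045.
Planner sets g_i = Σα_j = 17.5 for every i, so G^SO = 6·17.5 = 105.
W^SO = (Σα)·G^SO − ½·6·(Σα)² = (6/2)·17.5² = 918.75.
Deadweight loss = W^SO − W^NE = 641.705.

641.705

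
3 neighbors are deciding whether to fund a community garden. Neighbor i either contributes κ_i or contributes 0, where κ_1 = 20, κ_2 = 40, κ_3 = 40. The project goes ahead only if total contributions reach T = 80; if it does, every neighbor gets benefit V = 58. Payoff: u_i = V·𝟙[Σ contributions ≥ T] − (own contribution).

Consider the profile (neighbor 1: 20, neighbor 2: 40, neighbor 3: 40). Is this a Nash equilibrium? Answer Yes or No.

No

Total = 100 ≥ 80: provided.
Neighbor 1 (pledges 20, payoff 38): dropping to 0 → total 80, payoff 58. Profitable deviation.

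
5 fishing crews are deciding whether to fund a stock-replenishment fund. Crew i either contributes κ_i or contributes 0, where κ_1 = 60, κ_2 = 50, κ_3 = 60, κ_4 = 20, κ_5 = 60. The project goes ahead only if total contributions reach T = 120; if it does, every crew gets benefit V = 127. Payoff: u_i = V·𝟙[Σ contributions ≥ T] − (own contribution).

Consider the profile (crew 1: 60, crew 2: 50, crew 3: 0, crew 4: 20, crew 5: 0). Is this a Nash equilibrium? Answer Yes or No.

Yes

Total = 130 ≥ 120: provided.
Crew 1 (pledges 60, payoff 67): dropping to 0 → total 70, payoff 0. No gain.
Crew 2 (pledges 50, payoff 77): dropping to 0 → total 80, payoff 0. No gain.
Crew 3 (pledges 0, payoff 127): pledging 60 → total 190, payoff 67. No gain.
Crew 4 (pledges 20, payoff 107): dropping to 0 → total 110, payoff 0. No gain.
Crew 5 (pledges 0, payoff 127): pledging 60 → total 190, payoff 67. No gain.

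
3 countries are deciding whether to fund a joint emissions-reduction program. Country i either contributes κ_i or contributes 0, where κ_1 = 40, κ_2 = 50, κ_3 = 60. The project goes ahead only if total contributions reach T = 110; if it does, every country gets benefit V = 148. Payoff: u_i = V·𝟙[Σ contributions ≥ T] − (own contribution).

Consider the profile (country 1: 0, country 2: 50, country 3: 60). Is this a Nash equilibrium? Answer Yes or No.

Yes

Total = 110 ≥ 110: provided.
Country 1 (pledges 0, payoff 148): pledging 40 → total 150, payoff 108. No gain.
Country 2 (pledges 50, payoff 98): dropping to 0 → total 60, payoff 0. No gain.
Country 3 (pledges 60, payoff 88): dropping to 0 → total 50, payoff 0. No gain.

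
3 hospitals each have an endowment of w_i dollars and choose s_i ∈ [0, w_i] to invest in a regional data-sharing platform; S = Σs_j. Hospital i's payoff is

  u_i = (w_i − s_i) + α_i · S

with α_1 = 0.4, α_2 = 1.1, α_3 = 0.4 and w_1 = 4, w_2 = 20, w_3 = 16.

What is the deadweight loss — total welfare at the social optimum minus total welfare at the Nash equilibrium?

∂u_i/∂s_i = α_i − 1, so hospital i contributes w_i if α_i > 1, else 0.
α_i > 1 for i ∈ {2}; NE contributions (0, 20, 0), S = 20.
W^NE = Σw_i − S^NE + (Σα_i)·S^NE = 40 + 0.9·20 = 58.
Planner: ∂(Σu_j)/∂s_i = Σα_j − 1 = 0.9 > 0, so everyone contributes w_i; S^SO = 40, W^SO = 40 + 0.9·40 = 76.
Deadweight loss = 18.

18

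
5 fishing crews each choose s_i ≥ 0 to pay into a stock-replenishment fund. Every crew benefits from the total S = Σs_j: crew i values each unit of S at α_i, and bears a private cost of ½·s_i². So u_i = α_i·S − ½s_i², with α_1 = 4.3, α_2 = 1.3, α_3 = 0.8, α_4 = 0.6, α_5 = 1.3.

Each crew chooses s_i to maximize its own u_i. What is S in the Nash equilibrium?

Crew i's FOC: ∂u_i/∂s_i = α_i − s_i = 0, so s_i* = α_i.
NE contributions = (4.3, 1.3, 0.8, 0.6, 1.3); S = 8.3.

8.3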